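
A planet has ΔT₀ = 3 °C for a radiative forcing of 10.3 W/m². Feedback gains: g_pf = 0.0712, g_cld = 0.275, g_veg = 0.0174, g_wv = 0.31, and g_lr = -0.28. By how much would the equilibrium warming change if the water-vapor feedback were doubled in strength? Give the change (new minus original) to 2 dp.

Original: g = 0.3936, ΔT = 3/(1−0.3936) = 4.9472 °C.
With doubled water-vapor: g' = 0.7036, ΔT' = 3/(1−0.7036) = 10.1215 °C.
Change = 10.1215 − 4.9472 = 5.17 °C.

5.17 °C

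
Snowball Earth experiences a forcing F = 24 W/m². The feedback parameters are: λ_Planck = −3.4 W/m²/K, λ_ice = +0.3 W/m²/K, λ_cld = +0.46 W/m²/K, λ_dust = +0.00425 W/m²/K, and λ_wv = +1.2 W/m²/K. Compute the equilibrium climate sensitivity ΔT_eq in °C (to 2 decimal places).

Net feedback parameter λ = (−3.4) + (+0.3) + (+0.46) + (+0.00425) + (+1.2) = -1.43575 W/m²/K.
ΔT = −F/λ = −24/(-1.43575) = 16.72 °C.

16.72 °C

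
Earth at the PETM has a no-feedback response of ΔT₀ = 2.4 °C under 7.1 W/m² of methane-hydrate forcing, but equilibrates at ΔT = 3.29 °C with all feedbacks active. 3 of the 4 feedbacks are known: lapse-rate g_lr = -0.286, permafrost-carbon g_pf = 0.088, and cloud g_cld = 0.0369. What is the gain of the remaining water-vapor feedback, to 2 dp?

0.43

Amplification A = ΔT/ΔT₀ = 3.29/2.4 = 1.371.
Total gain g = 1 − 1/A = 1 − 1/1.371 = 0.2706.
Known gains sum to -0.286 + 0.088 + 0.0369 = -0.1611.
g_wv = 0.2706 + 0.1611 = 0.43.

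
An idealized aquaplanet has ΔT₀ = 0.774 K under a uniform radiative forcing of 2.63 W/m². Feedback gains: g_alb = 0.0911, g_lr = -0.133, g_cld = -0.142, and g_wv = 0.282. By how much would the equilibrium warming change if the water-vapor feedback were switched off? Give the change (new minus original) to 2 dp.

Original: g = 0.0981, ΔT = 0.774/(1−0.0981) = 0.8582 K.
Without water-vapor: g' = -0.1839, ΔT' = 0.774/(1+0.1839) = 0.6538 K.
Change = 0.6538 − 0.8582 = -0.20 K.

-0.20 K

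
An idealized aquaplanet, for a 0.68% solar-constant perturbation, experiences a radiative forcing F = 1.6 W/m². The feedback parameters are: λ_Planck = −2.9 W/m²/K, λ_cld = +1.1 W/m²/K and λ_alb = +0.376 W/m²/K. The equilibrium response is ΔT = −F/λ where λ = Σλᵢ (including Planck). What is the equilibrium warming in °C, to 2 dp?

Net feedback parameter λ = (−2.9) + (+1.1) + (+0.376) = -1.424 W/m²/K.
ΔT = −F/λ = −1.6/(-1.424) = 1.12 °C.

1.12 °C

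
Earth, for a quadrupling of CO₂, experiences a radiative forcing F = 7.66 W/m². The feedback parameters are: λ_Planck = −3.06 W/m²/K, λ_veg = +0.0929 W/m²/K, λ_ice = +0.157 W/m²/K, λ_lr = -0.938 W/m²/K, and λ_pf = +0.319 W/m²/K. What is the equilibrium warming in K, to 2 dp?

2.23 K

Net feedback parameter λ = (−3.06) + (+0.0929) + (+0.157) + (-0.938) + (+0.319) = -3.4291 W/m²/K.
ΔT = −F/λ = −7.66/(-3.4291) = 2.23 K.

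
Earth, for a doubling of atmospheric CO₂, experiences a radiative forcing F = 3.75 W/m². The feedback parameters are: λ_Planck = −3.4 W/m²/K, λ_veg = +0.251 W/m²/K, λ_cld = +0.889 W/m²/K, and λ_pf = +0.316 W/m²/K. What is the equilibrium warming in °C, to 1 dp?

1.9 °C

Net feedback parameter λ = (−3.4) + (+0.251) + (+0.889) + (+0.316) = -1.944 W/m²/K.
ΔT = −F/λ = −3.75/(-1.944) = 1.9 °C.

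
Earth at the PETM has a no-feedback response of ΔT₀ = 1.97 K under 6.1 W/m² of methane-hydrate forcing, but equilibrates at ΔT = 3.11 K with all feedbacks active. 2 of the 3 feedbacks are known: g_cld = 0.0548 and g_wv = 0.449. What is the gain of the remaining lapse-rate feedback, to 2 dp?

Amplification A = ΔT/ΔT₀ = 3.11/1.97 = 1.579.
Total gain g = 1 − 1/A = 1 − 1/1.579 = 0.3667.
Known gains sum to 0.0548 + 0.449 = 0.5038.
g_lr = 0.3667 − 0.5038 = -0.14.

-0.14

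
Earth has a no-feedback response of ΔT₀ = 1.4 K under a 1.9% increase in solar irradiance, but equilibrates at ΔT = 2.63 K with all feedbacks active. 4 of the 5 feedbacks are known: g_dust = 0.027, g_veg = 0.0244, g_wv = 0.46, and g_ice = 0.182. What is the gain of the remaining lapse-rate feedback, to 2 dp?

Amplification A = ΔT/ΔT₀ = 2.63/1.4 = 1.879.
Total gain g = 1 − 1/A = 1 − 1/1.879 = 0.4678.
Known gains sum to 0.027 + 0.0244 + 0.46 + 0.182 = 0.6934.
g_lr = 0.4678 − 0.6934 = -0.23.

-0.23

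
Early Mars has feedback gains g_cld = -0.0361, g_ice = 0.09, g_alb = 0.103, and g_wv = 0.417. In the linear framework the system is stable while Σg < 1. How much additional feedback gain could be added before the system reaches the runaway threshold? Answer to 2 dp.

0.43

Current total gain = -0.0361 + 0.09 + 0.103 + 0.417 = 0.5739.
Margin to runaway = 1 − 0.5739 = 0.43.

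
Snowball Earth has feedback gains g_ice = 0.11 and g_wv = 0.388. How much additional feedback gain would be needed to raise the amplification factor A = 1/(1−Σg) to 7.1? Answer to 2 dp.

Current total gain = 0.498.
Target gain for A = 7.1: g* = 1 − 1/7.1 = 0.8592.
Additional gain needed = 0.8592 − 0.498 = 0.36.

0.36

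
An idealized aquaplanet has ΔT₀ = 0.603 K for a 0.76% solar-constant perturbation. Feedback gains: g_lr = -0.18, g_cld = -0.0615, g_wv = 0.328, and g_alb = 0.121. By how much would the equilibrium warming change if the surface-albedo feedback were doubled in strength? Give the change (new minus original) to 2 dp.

0.14 K

Original: g = 0.2075, ΔT = 0.603/(1−0.2075) = 0.7609 K.
With doubled surface-albedo: g' = 0.3285, ΔT' = 0.603/(1−0.3285) = 0.8980 K.
Change = 0.8980 − 0.7609 = 0.14 K.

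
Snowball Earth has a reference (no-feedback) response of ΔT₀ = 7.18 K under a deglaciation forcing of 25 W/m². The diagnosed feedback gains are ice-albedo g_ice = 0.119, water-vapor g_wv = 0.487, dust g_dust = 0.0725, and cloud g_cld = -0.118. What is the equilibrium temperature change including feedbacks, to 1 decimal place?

Total gain g = 0.119 + 0.487 + 0.0725 − 0.118 = 0.5605.
Amplification A = 1/(1 − 0.5605) = 2.275.
ΔT = 7.18 × 2.275 = 16.3 K.

16.3 K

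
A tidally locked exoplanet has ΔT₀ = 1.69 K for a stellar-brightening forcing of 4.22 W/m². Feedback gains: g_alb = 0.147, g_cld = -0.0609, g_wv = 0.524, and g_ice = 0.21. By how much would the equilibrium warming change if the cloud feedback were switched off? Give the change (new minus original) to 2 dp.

4.81 K

Original: g = 0.8201, ΔT = 1.69/(1−0.8201) = 9.3941 K.
Without cloud: g' = 0.881, ΔT' = 1.69/(1−0.881) = 14.2017 K.
Change = 14.2017 − 9.3941 = 4.81 K.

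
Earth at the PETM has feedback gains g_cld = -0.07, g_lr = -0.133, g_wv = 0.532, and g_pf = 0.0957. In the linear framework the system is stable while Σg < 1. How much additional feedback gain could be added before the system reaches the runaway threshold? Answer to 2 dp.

0.58

Current total gain = -0.07 − 0.133 + 0.532 + 0.0957 = 0.4247.
Margin to runaway = 1 − 0.4247 = 0.58.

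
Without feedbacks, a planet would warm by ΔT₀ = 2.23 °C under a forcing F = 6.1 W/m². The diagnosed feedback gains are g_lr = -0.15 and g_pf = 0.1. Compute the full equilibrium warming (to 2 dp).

2.12 °C

Total gain g = -0.15 + 0.1 = -0.05.
Amplification A = 1/(1 + 0.05) = 0.9524.
ΔT = 2.23 × 0.9524 = 2.12 °C.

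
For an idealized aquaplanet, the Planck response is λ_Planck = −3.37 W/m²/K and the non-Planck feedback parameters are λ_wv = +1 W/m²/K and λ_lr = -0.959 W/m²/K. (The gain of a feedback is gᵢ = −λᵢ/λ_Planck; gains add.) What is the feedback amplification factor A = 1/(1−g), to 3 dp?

1.012

Convert to gains: g_wv = 1/3.37 = 0.2967; g_lr = -0.959/3.37 = -0.2846.
Total gain g = 0.0121.
A = 1/(1 − 0.0121) = 1.012.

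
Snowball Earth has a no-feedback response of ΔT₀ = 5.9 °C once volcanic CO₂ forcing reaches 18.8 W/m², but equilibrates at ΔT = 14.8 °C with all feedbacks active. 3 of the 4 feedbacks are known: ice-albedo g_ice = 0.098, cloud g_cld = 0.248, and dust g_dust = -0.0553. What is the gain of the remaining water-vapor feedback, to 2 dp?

0.31

Amplification A = ΔT/ΔT₀ = 14.8/5.9 = 2.508.
Total gain g = 1 − 1/A = 1 − 1/2.508 = 0.6013.
Known gains sum to 0.098 + 0.248 − 0.0553 = 0.2907.
g_wv = 0.6013 − 0.2907 = 0.31.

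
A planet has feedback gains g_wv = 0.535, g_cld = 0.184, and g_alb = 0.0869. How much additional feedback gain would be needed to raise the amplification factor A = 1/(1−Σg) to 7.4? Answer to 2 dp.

Current total gain = 0.8059.
Target gain for A = 7.4: g* = 1 − 1/7.4 = 0.8649.
Additional gain needed = 0.8649 − 0.8059 = 0.06.

0.06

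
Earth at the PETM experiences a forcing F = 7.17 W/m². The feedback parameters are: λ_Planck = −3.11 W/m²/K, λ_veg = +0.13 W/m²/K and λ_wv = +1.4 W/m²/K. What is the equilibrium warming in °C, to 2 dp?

4.54 °C

Net feedback parameter λ = (−3.11) + (+0.13) + (+1.4) = -1.58 W/m²/K.
ΔT = −F/λ = −7.17/(-1.58) = 4.54 °C.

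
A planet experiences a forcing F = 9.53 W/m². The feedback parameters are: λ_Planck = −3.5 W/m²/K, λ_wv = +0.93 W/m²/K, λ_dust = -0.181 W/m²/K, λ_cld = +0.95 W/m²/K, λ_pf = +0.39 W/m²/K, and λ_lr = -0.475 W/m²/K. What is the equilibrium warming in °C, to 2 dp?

5.05 °C

Net feedback parameter λ = (−3.5) + (+0.93) + (-0.181) + (+0.95) + (+0.39) + (-0.475) = -1.886 W/m²/K.
ΔT = −F/λ = −9.53/(-1.886) = 5.05 °C.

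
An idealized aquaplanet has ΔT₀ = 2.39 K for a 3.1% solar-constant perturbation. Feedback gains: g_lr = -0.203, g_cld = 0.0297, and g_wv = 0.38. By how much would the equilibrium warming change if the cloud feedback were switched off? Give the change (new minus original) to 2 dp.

-0.11 K

Original: g = 0.2067, ΔT = 2.39/(1−0.2067) = 3.0127 K.
Without cloud: g' = 0.177, ΔT' = 2.39/(1−0.177) = 2.9040 K.
Change = 2.9040 − 3.0127 = -0.11 K.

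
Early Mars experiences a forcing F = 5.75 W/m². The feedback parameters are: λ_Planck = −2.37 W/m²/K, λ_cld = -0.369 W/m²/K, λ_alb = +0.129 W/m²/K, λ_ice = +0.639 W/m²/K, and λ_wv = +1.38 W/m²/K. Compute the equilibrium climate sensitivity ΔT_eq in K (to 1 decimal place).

Net feedback parameter λ = (−2.37) + (-0.369) + (+0.129) + (+0.639) + (+1.38) = -0.591 W/m²/K.
ΔT = −F/λ = −5.75/(-0.591) = 9.7 K.

9.7 K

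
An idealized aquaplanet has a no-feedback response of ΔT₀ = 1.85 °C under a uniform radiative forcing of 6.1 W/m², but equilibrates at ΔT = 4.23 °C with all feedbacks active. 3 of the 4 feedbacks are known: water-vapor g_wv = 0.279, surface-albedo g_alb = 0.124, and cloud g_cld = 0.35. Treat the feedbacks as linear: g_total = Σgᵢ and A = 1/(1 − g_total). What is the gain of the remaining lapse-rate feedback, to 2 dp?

-0.19

Amplification A = ΔT/ΔT₀ = 4.23/1.85 = 2.286.
Total gain g = 1 − 1/A = 1 − 1/2.286 = 0.5626.
Known gains sum to 0.279 + 0.124 + 0.35 = 0.753.
g_lr = 0.5626 − 0.753 = -0.19.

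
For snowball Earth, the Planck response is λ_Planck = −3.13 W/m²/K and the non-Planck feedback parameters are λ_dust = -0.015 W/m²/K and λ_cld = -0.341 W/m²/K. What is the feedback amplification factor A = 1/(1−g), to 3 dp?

Convert to gains: g_dust = -0.015/3.13 = -0.004792; g_cld = -0.341/3.13 = -0.1089.
Total gain g = -0.113692.
A = 1/(1 + 0.113692) = 0.898.

0.898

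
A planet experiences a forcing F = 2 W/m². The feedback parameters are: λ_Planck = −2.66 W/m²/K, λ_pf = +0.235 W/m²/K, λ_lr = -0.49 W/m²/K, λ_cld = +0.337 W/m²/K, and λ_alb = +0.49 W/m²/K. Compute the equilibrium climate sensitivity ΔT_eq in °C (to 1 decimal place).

1.0 °C

Net feedback parameter λ = (−2.66) + (+0.235) + (-0.49) + (+0.337) + (+0.49) = -2.088 W/m²/K.
ΔT = −F/λ = −2/(-2.088) = 1.0 °C.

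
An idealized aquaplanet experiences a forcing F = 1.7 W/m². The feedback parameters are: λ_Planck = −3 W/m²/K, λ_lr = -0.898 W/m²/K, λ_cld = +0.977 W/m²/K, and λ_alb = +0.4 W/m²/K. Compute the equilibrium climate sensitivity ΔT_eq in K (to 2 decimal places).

0.67 K

Net feedback parameter λ = (−3) + (-0.898) + (+0.977) + (+0.4) = -2.521 W/m²/K.
ΔT = −F/λ = −1.7/(-2.521) = 0.67 K.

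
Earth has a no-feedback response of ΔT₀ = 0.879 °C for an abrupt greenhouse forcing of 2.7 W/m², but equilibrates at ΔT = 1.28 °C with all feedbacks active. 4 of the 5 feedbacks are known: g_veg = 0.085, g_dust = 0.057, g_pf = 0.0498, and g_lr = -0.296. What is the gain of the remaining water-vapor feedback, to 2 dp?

0.42

Amplification A = ΔT/ΔT₀ = 1.28/0.879 = 1.456.
Total gain g = 1 − 1/A = 1 − 1/1.456 = 0.3132.
Known gains sum to 0.085 + 0.057 + 0.0498 − 0.296 = -0.1042.
g_wv = 0.3132 + 0.1042 = 0.42.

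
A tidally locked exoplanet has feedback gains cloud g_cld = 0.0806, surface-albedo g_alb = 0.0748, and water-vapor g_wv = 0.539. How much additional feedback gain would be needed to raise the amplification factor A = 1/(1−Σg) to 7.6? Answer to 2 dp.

0.17

Current total gain = 0.6944.
Target gain for A = 7.6: g* = 1 − 1/7.6 = 0.8684.
Additional gain needed = 0.8684 − 0.6944 = 0.17.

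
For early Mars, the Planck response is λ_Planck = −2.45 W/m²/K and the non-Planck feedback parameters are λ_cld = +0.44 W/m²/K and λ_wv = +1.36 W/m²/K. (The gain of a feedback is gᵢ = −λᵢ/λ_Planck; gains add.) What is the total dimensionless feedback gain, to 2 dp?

Convert to gains: g_cld = 0.44/2.45 = 0.1796; g_wv = 1.36/2.45 = 0.5551.
Total gain g = 0.7347.

0.73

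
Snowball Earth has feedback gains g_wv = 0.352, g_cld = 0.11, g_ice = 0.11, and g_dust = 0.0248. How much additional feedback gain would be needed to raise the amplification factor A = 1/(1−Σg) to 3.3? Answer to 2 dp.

0.10

Current total gain = 0.5968.
Target gain for A = 3.3: g* = 1 − 1/3.3 = 0.697.
Additional gain needed = 0.697 − 0.5968 = 0.10.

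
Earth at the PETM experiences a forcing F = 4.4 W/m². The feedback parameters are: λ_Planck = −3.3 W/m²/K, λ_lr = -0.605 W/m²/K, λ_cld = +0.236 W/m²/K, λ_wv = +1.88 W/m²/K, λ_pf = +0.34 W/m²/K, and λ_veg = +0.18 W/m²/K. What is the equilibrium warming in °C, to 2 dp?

Net feedback parameter λ = (−3.3) + (-0.605) + (+0.236) + (+1.88) + (+0.34) + (+0.18) = -1.269 W/m²/K.
ΔT = −F/λ = −4.4/(-1.269) = 3.47 °C.

3.47 °C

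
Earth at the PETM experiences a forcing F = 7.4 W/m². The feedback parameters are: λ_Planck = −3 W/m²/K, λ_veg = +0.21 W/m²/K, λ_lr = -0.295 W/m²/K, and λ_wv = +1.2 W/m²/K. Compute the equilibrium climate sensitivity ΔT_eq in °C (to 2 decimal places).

3.93 °C

Net feedback parameter λ = (−3) + (+0.21) + (-0.295) + (+1.2) = -1.885 W/m²/K.
ΔT = −F/λ = −7.4/(-1.885) = 3.93 °C.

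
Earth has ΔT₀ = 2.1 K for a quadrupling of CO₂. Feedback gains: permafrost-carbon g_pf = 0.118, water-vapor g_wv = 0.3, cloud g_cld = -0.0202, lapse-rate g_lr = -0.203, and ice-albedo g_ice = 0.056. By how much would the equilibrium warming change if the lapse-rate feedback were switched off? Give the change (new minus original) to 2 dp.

1.04 K

Original: g = 0.2508, ΔT = 2.1/(1−0.2508) = 2.8030 K.
Without lapse-rate: g' = 0.4538, ΔT' = 2.1/(1−0.4538) = 3.8447 K.
Change = 3.8447 − 2.8030 = 1.04 K.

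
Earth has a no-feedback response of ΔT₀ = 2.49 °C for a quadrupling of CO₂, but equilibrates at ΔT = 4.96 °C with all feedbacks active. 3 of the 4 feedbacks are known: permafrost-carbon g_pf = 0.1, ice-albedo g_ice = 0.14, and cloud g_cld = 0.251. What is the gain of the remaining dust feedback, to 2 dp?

Amplification A = ΔT/ΔT₀ = 4.96/2.49 = 1.992.
Total gain g = 1 − 1/A = 1 − 1/1.992 = 0.498.
Known gains sum to 0.1 + 0.14 + 0.251 = 0.491.
g_dust = 0.498 − 0.491 = 0.01.

0.01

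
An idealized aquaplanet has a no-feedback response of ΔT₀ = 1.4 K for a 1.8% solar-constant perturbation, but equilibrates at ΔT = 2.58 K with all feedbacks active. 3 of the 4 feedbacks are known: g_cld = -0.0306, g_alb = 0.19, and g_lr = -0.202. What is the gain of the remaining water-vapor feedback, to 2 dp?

Amplification A = ΔT/ΔT₀ = 2.58/1.4 = 1.843.
Total gain g = 1 − 1/A = 1 − 1/1.843 = 0.4574.
Known gains sum to -0.0306 + 0.19 − 0.202 = -0.0426.
g_wv = 0.4574 + 0.0426 = 0.50.

0.50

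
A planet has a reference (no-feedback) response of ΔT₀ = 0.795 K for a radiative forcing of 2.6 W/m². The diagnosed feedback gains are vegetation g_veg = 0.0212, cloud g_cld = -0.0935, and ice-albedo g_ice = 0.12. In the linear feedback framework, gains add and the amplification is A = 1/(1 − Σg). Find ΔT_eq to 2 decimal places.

0.83 K

Total gain g = 0.0212 − 0.0935 + 0.12 = 0.0477.
Amplification A = 1/(1 − 0.0477) = 1.05.
ΔT = 0.795 × 1.05 = 0.83 K.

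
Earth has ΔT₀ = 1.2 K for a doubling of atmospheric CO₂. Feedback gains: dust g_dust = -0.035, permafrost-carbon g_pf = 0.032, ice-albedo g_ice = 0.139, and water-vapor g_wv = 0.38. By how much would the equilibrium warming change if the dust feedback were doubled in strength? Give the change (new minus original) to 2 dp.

Original: g = 0.516, ΔT = 1.2/(1−0.516) = 2.4793 K.
With doubled dust: g' = 0.481, ΔT' = 1.2/(1−0.481) = 2.3121 K.
Change = 2.3121 − 2.4793 = -0.17 K.

-0.17 K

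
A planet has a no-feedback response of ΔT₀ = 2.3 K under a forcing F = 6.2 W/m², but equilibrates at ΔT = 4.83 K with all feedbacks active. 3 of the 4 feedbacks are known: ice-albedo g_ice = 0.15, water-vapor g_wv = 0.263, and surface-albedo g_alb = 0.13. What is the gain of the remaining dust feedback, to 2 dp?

-0.02

Amplification A = ΔT/ΔT₀ = 4.83/2.3 = 2.1.
Total gain g = 1 − 1/A = 1 − 1/2.1 = 0.5238.
Known gains sum to 0.15 + 0.263 + 0.13 = 0.543.
g_dust = 0.5238 − 0.543 = -0.02.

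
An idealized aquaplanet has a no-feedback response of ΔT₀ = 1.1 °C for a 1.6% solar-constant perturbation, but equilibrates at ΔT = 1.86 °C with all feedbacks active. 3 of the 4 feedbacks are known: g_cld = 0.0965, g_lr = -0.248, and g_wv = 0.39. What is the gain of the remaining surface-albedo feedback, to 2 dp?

0.17

Amplification A = ΔT/ΔT₀ = 1.86/1.1 = 1.691.
Total gain g = 1 − 1/A = 1 − 1/1.691 = 0.4086.
Known gains sum to 0.0965 − 0.248 + 0.39 = 0.2385.
g_alb = 0.4086 − 0.2385 = 0.17.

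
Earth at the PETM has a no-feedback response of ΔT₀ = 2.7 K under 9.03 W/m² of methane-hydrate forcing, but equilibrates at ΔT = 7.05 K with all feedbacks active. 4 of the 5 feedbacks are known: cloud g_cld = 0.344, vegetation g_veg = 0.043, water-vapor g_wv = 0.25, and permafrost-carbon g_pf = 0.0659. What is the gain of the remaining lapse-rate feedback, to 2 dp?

-0.09

Amplification A = ΔT/ΔT₀ = 7.05/2.7 = 2.611.
Total gain g = 1 − 1/A = 1 − 1/2.611 = 0.617.
Known gains sum to 0.344 + 0.043 + 0.25 + 0.0659 = 0.7029.
g_lr = 0.617 − 0.7029 = -0.09.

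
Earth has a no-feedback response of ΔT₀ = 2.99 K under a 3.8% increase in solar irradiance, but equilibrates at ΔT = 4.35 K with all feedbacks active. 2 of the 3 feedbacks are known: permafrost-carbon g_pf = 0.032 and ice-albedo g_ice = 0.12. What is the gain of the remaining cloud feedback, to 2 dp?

0.16

Amplification A = ΔT/ΔT₀ = 4.35/2.99 = 1.455.
Total gain g = 1 − 1/A = 1 − 1/1.455 = 0.3127.
Known gains sum to 0.032 + 0.12 = 0.152.
g_cld = 0.3127 − 0.152 = 0.16.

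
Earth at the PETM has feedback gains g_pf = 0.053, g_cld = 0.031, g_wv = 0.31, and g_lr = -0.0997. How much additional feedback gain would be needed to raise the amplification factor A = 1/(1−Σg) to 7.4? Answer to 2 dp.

Current total gain = 0.2943.
Target gain for A = 7.4: g* = 1 − 1/7.4 = 0.8649.
Additional gain needed = 0.8649 − 0.2943 = 0.57.

0.57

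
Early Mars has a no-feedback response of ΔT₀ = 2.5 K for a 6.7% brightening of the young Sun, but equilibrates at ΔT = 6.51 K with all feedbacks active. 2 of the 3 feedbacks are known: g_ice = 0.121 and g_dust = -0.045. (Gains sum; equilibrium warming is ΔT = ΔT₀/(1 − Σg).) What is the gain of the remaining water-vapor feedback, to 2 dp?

Amplification A = ΔT/ΔT₀ = 6.51/2.5 = 2.604.
Total gain g = 1 − 1/A = 1 − 1/2.604 = 0.616.
Known gains sum to 0.121 − 0.045 = 0.076.
g_wv = 0.616 − 0.076 = 0.54.

0.54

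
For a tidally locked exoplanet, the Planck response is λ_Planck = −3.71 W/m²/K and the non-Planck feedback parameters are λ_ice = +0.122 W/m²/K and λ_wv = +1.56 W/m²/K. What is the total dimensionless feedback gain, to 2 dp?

Convert to gains: g_ice = 0.122/3.71 = 0.03288; g_wv = 1.56/3.71 = 0.4205.
Total gain g = 0.45338.

0.45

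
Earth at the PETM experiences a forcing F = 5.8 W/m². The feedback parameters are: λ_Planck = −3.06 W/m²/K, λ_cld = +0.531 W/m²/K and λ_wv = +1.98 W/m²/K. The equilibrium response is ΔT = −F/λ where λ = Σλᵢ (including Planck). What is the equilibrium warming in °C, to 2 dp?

10.56 °C

Net feedback parameter λ = (−3.06) + (+0.531) + (+1.98) = -0.549 W/m²/K.
ΔT = −F/λ = −5.8/(-0.549) = 10.56 °C.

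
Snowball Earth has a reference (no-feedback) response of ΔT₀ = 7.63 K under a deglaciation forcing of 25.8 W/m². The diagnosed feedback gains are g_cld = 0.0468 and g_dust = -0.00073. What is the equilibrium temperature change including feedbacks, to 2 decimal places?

8.00 K

Total gain g = 0.0468 − 0.00073 = 0.04607.
Amplification A = 1/(1 − 0.04607) = 1.048.
ΔT = 7.63 × 1.048 = 8.00 K.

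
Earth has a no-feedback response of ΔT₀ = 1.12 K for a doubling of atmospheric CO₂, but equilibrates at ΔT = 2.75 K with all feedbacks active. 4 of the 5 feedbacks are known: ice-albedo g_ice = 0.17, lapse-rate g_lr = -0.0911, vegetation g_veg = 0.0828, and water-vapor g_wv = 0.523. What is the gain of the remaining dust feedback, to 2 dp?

-0.09

Amplification A = ΔT/ΔT₀ = 2.75/1.12 = 2.455.
Total gain g = 1 − 1/A = 1 − 1/2.455 = 0.5927.
Known gains sum to 0.17 − 0.0911 + 0.0828 + 0.523 = 0.6847.
g_dust = 0.5927 − 0.6847 = -0.09.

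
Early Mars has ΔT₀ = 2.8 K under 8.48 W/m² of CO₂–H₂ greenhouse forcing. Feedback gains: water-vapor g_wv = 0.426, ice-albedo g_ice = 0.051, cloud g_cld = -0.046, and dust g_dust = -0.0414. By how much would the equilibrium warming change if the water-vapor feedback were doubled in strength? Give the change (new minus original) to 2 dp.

10.60 K

Original: g = 0.3896, ΔT = 2.8/(1−0.3896) = 4.5872 K.
With doubled water-vapor: g' = 0.8156, ΔT' = 2.8/(1−0.8156) = 15.1844 K.
Change = 15.1844 − 4.5872 = 10.60 K.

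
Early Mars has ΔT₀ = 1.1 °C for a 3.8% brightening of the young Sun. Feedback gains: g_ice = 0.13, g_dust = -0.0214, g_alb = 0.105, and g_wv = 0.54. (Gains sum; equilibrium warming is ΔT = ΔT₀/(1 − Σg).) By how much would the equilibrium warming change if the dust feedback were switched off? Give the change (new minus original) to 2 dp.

0.42 °C

Original: g = 0.7536, ΔT = 1.1/(1−0.7536) = 4.4643 °C.
Without dust: g' = 0.775, ΔT' = 1.1/(1−0.775) = 4.8889 °C.
Change = 4.8889 − 4.4643 = 0.42 °C.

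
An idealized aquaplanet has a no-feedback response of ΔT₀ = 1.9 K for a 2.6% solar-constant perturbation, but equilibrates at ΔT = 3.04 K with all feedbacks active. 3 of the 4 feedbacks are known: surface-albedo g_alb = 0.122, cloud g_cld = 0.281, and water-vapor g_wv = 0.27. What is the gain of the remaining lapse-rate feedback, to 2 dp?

Amplification A = ΔT/ΔT₀ = 3.04/1.9 = 1.6.
Total gain g = 1 − 1/A = 1 − 1/1.6 = 0.375.
Known gains sum to 0.122 + 0.281 + 0.27 = 0.673.
g_lr = 0.375 − 0.673 = -0.30.

-0.30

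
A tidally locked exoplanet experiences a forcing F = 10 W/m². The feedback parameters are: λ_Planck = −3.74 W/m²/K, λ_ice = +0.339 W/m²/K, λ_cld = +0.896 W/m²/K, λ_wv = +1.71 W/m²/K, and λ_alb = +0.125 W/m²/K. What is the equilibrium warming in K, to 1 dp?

14.9 K

Net feedback parameter λ = (−3.74) + (+0.339) + (+0.896) + (+1.71) + (+0.125) = -0.67 W/m²/K.
ΔT = −F/λ = −10/(-0.67) = 14.9 K.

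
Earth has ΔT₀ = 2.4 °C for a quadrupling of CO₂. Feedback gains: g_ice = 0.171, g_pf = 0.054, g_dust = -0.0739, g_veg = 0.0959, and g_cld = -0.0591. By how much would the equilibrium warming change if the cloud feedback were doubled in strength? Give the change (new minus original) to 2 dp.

Original: g = 0.1879, ΔT = 2.4/(1−0.1879) = 2.9553 °C.
With doubled cloud: g' = 0.1288, ΔT' = 2.4/(1−0.1288) = 2.7548 °C.
Change = 2.7548 − 2.9553 = -0.20 °C.

-0.20 °C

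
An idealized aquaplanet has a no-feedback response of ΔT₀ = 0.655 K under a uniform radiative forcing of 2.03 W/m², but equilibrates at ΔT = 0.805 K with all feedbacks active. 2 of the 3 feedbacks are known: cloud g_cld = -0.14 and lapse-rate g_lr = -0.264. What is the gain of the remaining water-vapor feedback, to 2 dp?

Amplification A = ΔT/ΔT₀ = 0.805/0.655 = 1.229.
Total gain g = 1 − 1/A = 1 − 1/1.229 = 0.1863.
Known gains sum to -0.14 − 0.264 = -0.404.
g_wv = 0.1863 + 0.404 = 0.59.

0.59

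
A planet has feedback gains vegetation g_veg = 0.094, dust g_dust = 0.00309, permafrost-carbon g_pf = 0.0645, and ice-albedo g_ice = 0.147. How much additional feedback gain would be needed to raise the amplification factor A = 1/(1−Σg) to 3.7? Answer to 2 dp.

0.42

Current total gain = 0.30859.
Target gain for A = 3.7: g* = 1 − 1/3.7 = 0.7297.
Additional gain needed = 0.7297 − 0.30859 = 0.42.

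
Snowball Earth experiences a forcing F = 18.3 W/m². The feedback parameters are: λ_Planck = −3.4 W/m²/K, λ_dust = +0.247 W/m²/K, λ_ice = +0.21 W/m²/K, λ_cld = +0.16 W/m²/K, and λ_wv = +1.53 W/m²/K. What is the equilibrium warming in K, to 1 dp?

14.6 K

Net feedback parameter λ = (−3.4) + (+0.247) + (+0.21) + (+0.16) + (+1.53) = -1.253 W/m²/K.
ΔT = −F/λ = −18.3/(-1.253) = 14.6 K.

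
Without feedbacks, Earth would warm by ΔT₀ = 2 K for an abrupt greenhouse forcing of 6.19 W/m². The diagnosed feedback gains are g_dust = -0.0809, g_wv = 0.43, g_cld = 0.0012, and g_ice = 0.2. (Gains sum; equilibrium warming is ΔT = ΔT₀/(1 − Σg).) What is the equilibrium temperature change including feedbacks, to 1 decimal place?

Total gain g = -0.0809 + 0.43 + 0.0012 + 0.2 = 0.5503.
Amplification A = 1/(1 − 0.5503) = 2.224.
ΔT = 2 × 2.224 = 4.4 K.

4.4 K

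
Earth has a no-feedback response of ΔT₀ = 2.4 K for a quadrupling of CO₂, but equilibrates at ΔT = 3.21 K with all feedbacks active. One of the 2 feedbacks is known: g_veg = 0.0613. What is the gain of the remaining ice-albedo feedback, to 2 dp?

Amplification A = ΔT/ΔT₀ = 3.21/2.4 = 1.338.
Total gain g = 1 − 1/A = 1 − 1/1.338 = 0.2526.
The known gain is 0.0613.
g_ice = 0.2526 − 0.0613 = 0.19.

0.19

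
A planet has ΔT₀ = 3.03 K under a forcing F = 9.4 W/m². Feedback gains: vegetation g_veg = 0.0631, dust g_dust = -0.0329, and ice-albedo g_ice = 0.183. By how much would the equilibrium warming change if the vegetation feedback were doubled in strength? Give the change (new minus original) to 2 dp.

Original: g = 0.2132, ΔT = 3.03/(1−0.2132) = 3.8510 K.
With doubled vegetation: g' = 0.2763, ΔT' = 3.03/(1−0.2763) = 4.1868 K.
Change = 4.1868 − 3.8510 = 0.34 K.

0.34 K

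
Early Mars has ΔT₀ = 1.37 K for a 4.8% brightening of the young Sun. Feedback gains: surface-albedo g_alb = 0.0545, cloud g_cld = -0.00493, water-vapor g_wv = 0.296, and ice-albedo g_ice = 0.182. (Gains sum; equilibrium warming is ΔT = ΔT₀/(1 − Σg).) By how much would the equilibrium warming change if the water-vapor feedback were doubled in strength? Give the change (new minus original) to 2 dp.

Original: g = 0.52757, ΔT = 1.37/(1−0.52757) = 2.8999 K.
With doubled water-vapor: g' = 0.82357, ΔT' = 1.37/(1−0.82357) = 7.7651 K.
Change = 7.7651 − 2.8999 = 4.87 K.

4.87 K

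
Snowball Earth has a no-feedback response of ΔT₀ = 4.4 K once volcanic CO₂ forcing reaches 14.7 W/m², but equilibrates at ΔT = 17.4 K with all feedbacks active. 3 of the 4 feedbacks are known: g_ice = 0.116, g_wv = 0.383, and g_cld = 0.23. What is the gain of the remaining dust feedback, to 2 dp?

0.02

Amplification A = ΔT/ΔT₀ = 17.4/4.4 = 3.955.
Total gain g = 1 − 1/A = 1 − 1/3.955 = 0.7472.
Known gains sum to 0.116 + 0.383 + 0.23 = 0.729.
g_dust = 0.7472 − 0.729 = 0.02.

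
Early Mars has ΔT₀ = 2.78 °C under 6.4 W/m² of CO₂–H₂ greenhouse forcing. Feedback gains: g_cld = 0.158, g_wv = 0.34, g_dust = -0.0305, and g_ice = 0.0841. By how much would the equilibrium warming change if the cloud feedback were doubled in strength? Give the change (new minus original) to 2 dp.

3.37 °C

Original: g = 0.5516, ΔT = 2.78/(1−0.5516) = 6.1998 °C.
With doubled cloud: g' = 0.7096, ΔT' = 2.78/(1−0.7096) = 9.5730 °C.
Change = 9.5730 − 6.1998 = 3.37 °C.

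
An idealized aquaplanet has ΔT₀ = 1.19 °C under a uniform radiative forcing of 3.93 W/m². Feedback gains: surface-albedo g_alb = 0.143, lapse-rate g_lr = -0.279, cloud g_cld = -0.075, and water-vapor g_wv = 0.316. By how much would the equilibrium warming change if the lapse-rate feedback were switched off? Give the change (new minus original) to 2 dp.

Original: g = 0.105, ΔT = 1.19/(1−0.105) = 1.3296 °C.
Without lapse-rate: g' = 0.384, ΔT' = 1.19/(1−0.384) = 1.9318 °C.
Change = 1.9318 − 1.3296 = 0.60 °C.

0.60 °C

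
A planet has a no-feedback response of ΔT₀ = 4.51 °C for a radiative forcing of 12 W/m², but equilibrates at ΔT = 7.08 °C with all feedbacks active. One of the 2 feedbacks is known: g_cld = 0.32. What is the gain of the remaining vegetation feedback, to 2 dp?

Amplification A = ΔT/ΔT₀ = 7.08/4.51 = 1.57.
Total gain g = 1 − 1/A = 1 − 1/1.57 = 0.3631.
The known gain is 0.32.
g_veg = 0.3631 − 0.32 = 0.04.

0.04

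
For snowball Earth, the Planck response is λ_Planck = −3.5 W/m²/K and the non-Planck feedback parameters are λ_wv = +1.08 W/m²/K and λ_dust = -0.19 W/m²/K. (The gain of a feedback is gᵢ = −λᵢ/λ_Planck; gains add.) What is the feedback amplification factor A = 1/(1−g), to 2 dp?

Convert to gains: g_wv = 1.08/3.5 = 0.3086; g_dust = -0.19/3.5 = -0.05429.
Total gain g = 0.25431.
A = 1/(1 − 0.25431) = 1.34.

1.34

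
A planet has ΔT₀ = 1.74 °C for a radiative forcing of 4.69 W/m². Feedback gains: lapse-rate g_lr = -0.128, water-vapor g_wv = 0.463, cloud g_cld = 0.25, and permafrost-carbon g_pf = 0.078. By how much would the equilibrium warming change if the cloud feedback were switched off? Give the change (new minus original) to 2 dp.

-2.20 °C

Original: g = 0.663, ΔT = 1.74/(1−0.663) = 5.1632 °C.
Without cloud: g' = 0.413, ΔT' = 1.74/(1−0.413) = 2.9642 °C.
Change = 2.9642 − 5.1632 = -2.20 °C.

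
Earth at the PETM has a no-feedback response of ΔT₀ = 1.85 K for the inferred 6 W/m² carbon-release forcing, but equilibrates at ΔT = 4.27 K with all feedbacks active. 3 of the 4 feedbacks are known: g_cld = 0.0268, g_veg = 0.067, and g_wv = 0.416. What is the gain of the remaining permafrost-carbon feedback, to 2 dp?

Amplification A = ΔT/ΔT₀ = 4.27/1.85 = 2.308.
Total gain g = 1 − 1/A = 1 − 1/2.308 = 0.5667.
Known gains sum to 0.0268 + 0.067 + 0.416 = 0.5098.
g_pf = 0.5667 − 0.5098 = 0.06.

0.06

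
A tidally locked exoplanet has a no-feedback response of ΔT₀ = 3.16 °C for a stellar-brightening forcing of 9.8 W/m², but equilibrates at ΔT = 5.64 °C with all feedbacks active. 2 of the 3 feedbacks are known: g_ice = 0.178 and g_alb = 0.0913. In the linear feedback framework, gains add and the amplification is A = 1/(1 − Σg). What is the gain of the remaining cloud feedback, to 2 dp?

0.17

Amplification A = ΔT/ΔT₀ = 5.64/3.16 = 1.785.
Total gain g = 1 − 1/A = 1 − 1/1.785 = 0.4398.
Known gains sum to 0.178 + 0.0913 = 0.2693.
g_cld = 0.4398 − 0.2693 = 0.17.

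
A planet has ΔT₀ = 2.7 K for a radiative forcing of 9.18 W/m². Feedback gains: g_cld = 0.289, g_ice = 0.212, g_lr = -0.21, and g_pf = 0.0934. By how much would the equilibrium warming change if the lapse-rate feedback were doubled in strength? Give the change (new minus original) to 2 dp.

Original: g = 0.3844, ΔT = 2.7/(1−0.3844) = 4.3860 K.
With doubled lapse-rate: g' = 0.1744, ΔT' = 2.7/(1−0.1744) = 3.2703 K.
Change = 3.2703 − 4.3860 = -1.12 K.

-1.12 K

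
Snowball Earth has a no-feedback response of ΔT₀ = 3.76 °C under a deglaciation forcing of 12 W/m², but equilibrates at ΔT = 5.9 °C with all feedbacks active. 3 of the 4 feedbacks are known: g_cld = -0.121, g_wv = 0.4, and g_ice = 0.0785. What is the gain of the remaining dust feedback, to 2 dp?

0.01

Amplification A = ΔT/ΔT₀ = 5.9/3.76 = 1.569.
Total gain g = 1 − 1/A = 1 − 1/1.569 = 0.3627.
Known gains sum to -0.121 + 0.4 + 0.0785 = 0.3575.
g_dust = 0.3627 − 0.3575 = 0.01.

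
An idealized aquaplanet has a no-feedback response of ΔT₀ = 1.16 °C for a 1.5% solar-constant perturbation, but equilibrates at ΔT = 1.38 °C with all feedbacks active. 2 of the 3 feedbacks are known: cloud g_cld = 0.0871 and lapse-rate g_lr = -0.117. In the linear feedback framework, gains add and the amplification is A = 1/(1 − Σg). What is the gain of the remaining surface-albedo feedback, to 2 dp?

Amplification A = ΔT/ΔT₀ = 1.38/1.16 = 1.19.
Total gain g = 1 − 1/A = 1 − 1/1.19 = 0.1597.
Known gains sum to 0.0871 − 0.117 = -0.0299.
g_alb = 0.1597 + 0.0299 = 0.19.

0.19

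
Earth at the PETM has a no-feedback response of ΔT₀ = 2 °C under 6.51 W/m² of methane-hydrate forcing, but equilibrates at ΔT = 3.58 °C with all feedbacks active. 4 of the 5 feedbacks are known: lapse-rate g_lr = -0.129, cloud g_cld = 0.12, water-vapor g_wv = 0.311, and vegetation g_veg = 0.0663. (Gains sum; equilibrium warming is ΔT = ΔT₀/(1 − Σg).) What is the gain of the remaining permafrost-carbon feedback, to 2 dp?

Amplification A = ΔT/ΔT₀ = 3.58/2 = 1.79.
Total gain g = 1 − 1/A = 1 − 1/1.79 = 0.4413.
Known gains sum to -0.129 + 0.12 + 0.311 + 0.0663 = 0.3683.
g_pf = 0.4413 − 0.3683 = 0.07.

0.07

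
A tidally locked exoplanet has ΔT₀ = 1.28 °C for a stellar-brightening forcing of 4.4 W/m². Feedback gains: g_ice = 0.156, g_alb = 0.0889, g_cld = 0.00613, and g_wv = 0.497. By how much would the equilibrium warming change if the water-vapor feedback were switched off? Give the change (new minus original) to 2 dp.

Original: g = 0.74803, ΔT = 1.28/(1−0.74803) = 5.0800 °C.
Without water-vapor: g' = 0.25103, ΔT' = 1.28/(1−0.25103) = 1.7090 °C.
Change = 1.7090 − 5.0800 = -3.37 °C.

-3.37 °C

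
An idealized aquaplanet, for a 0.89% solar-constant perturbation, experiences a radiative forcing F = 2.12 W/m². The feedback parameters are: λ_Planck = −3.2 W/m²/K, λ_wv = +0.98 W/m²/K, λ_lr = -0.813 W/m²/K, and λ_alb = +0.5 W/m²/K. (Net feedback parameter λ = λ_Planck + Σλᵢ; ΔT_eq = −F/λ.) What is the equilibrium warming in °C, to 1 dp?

Net feedback parameter λ = (−3.2) + (+0.98) + (-0.813) + (+0.5) = -2.533 W/m²/K.
ΔT = −F/λ = −2.12/(-2.533) = 0.8 °C.

0.8 °C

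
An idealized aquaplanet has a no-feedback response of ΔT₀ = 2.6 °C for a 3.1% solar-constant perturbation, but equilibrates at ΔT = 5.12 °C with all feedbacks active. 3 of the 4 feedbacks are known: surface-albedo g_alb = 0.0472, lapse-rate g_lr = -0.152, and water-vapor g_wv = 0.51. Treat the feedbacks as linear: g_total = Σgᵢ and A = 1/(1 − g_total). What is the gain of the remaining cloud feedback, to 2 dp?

Amplification A = ΔT/ΔT₀ = 5.12/2.6 = 1.969.
Total gain g = 1 − 1/A = 1 − 1/1.969 = 0.4921.
Known gains sum to 0.0472 − 0.152 + 0.51 = 0.4052.
g_cld = 0.4921 − 0.4052 = 0.09.

0.09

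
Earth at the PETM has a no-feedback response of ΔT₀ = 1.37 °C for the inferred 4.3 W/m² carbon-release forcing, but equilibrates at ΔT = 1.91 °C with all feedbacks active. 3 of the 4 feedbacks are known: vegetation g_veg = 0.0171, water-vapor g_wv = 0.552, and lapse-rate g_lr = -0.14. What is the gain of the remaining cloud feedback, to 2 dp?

-0.15

Amplification A = ΔT/ΔT₀ = 1.91/1.37 = 1.394.
Total gain g = 1 − 1/A = 1 − 1/1.394 = 0.2826.
Known gains sum to 0.0171 + 0.552 − 0.14 = 0.4291.
g_cld = 0.2826 − 0.4291 = -0.15.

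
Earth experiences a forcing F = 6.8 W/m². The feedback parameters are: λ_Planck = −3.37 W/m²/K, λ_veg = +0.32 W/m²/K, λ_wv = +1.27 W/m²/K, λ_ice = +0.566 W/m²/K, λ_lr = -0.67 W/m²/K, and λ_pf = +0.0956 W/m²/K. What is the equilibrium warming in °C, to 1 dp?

Net feedback parameter λ = (−3.37) + (+0.32) + (+1.27) + (+0.566) + (-0.67) + (+0.0956) = -1.7884 W/m²/K.
ΔT = −F/λ = −6.8/(-1.7884) = 3.8 °C.

3.8 °C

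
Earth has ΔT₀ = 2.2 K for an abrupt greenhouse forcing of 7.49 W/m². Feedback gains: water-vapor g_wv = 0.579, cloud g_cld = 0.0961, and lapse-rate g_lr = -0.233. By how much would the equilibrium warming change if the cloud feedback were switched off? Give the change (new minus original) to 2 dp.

-0.58 K

Original: g = 0.4421, ΔT = 2.2/(1−0.4421) = 3.9434 K.
Without cloud: g' = 0.346, ΔT' = 2.2/(1−0.346) = 3.3639 K.
Change = 3.3639 − 3.9434 = -0.58 K.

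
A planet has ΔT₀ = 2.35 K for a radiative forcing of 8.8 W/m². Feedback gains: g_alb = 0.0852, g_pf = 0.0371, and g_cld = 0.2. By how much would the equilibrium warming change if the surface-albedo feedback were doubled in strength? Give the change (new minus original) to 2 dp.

0.50 K

Original: g = 0.3223, ΔT = 2.35/(1−0.3223) = 3.4676 K.
With doubled surface-albedo: g' = 0.4075, ΔT' = 2.35/(1−0.4075) = 3.9662 K.
Change = 3.9662 − 3.4676 = 0.50 K.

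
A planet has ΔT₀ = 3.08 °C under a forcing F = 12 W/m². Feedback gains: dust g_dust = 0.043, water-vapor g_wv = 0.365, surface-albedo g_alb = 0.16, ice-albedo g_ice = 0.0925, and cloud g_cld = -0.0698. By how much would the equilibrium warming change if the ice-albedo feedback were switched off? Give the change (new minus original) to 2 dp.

-1.39 °C

Original: g = 0.5907, ΔT = 3.08/(1−0.5907) = 7.5250 °C.
Without ice-albedo: g' = 0.4982, ΔT' = 3.08/(1−0.4982) = 6.1379 °C.
Change = 6.1379 − 7.5250 = -1.39 °C.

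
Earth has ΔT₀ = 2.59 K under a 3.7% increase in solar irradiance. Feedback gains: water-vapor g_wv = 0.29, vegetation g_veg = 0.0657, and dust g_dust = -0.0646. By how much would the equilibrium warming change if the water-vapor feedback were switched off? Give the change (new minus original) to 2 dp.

Original: g = 0.2911, ΔT = 2.59/(1−0.2911) = 3.6535 K.
Without water-vapor: g' = 0.0011, ΔT' = 2.59/(1−0.0011) = 2.5929 K.
Change = 2.5929 − 3.6535 = -1.06 K.

-1.06 K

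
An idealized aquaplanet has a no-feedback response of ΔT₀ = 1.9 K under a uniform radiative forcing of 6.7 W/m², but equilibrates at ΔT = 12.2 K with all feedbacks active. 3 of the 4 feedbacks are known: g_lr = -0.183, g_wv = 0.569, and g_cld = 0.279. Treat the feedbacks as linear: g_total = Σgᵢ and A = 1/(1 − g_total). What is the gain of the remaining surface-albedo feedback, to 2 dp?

Amplification A = ΔT/ΔT₀ = 12.2/1.9 = 6.421.
Total gain g = 1 − 1/A = 1 − 1/6.421 = 0.8443.
Known gains sum to -0.183 + 0.569 + 0.279 = 0.665.
g_alb = 0.8443 − 0.665 = 0.18.

0.18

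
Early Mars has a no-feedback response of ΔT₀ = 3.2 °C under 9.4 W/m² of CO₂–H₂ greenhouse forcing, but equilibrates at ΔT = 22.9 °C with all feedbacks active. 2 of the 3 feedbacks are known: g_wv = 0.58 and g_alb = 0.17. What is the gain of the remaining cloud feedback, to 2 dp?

0.11

Amplification A = ΔT/ΔT₀ = 22.9/3.2 = 7.156.
Total gain g = 1 − 1/A = 1 − 1/7.156 = 0.8603.
Known gains sum to 0.58 + 0.17 = 0.75.
g_cld = 0.8603 − 0.75 = 0.11.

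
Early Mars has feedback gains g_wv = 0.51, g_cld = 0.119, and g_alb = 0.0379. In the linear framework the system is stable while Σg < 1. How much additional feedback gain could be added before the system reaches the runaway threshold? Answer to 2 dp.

Current total gain = 0.51 + 0.119 + 0.0379 = 0.6669.
Margin to runaway = 1 − 0.6669 = 0.33.

0.33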